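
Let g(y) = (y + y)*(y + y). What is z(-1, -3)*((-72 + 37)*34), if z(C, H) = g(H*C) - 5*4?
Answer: -19040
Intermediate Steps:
g(y) = 4*y**2 (g(y) = (2*y)*(2*y) = 4*y**2)
z(C, H) = -20 + 4*C**2*H**2 (z(C, H) = 4*(H*C)**2 - 5*4 = 4*(C*H)**2 - 20 = 4*(C**2*H**2) - 20 = 4*C**2*H**2 - 20 = -20 + 4*C**2*H**2)
z(-1, -3)*((-72 + 37)*34) = (-20 + 4*(-1)**2*(-3)**2)*((-72 + 37)*34) = (-20 + 4*1*9)*(-35*34) = (-20 + 36)*(-1190) = 16*(-1190) = -19040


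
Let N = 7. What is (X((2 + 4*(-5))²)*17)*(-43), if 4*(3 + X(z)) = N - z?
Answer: 240499/4 ≈ 60125.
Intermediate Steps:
X(z) = -5/4 - z/4 (X(z) = -3 + (7 - z)/4 = -3 + (7/4 - z/4) = -5/4 - z/4)
(X((2 + 4*(-5))²)*17)*(-43) = ((-5/4 - (2 + 4*(-5))²/4)*17)*(-43) = ((-5/4 - (2 - 20)²/4)*17)*(-43) = ((-5/4 - ¼*(-18)²)*17)*(-43) = ((-5/4 - ¼*324)*17)*(-43) = ((-5/4 - 81)*17)*(-43) = -329/4*17*(-43) = -5593/4*(-43) = 240499/4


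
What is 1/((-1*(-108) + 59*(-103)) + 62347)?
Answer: 1/56378 ≈ 1.7737e-5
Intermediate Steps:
1/((-1*(-108) + 59*(-103)) + 62347) = 1/((108 - 6077) + 62347) = 1/(-5969 + 62347) = 1/56378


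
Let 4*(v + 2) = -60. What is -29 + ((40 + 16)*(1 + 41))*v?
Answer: -40013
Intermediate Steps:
v = -17 (v = -2 + (¼)*(-60) = -2 - 15 = -17)
-29 + ((40 + 16)*(1 + 41))*v = -29 + ((40 + 16)*(1 + 41))*(-17) = -29 + (56*42)*(-17) = -29 + 2352*(-17) = -29 - 39984 = -40013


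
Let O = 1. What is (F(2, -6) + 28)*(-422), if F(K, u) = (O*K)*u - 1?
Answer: -6330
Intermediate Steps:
F(K, u) = -1 + K*u (F(K, u) = (1*K)*u - 1 = K*u - 1 = -1 + K*u)
(F(2, -6) + 28)*(-422) = ((-1 + 2*(-6)) + 28)*(-422) = ((-1 - 12) + 28)*(-422) = (-13 + 28)*(-422) = 15*(-422) = -6330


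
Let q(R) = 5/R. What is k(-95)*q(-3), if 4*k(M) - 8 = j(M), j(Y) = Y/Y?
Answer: -15/4 ≈ -3.7500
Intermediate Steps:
j(Y) = 1
k(M) = 9/4 (k(M) = 2 + (¼)*1 = 2 + ¼ = 9/4)
k(-95)*q(-3) = 9*(5/(-3))/4 = 9*(5*(-⅓))/4 = (9/4)*(-5/3) = -15/4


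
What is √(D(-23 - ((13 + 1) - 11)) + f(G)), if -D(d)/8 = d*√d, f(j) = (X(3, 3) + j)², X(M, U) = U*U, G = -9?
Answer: 4*2^(¼)*13^(¾)*√I ≈ 23.028 + 23.028*I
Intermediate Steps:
X(M, U) = U²
f(j) = (9 + j)² (f(j) = (3² + j)² = (9 + j)²)
D(d) = -8*d^(3/2) (D(d) = -8*d*√d = -8*d^(3/2))
√(D(-23 - ((13 + 1) - 11)) + f(G)) = √(-8*(-23 - ((13 + 1) - 11))^(3/2) + (9 - 9)²) = √(-8*(-23 - (14 - 11))^(3/2) + 0²) = √(-8*(-23 - 1*3)^(3/2) + 0) = √(-8*(-23 - 3)^(3/2) + 0) = √(-(-208)*I*√26 + 0) = √(208*I*√26 + 0) = √(208*I*√26) = 4*2^(¼)*13^(¾)*√I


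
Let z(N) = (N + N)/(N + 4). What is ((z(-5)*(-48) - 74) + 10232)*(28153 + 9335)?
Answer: 362808864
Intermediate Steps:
z(N) = 2*N/(4 + N) (z(N) = (2*N)/(4 + N) = 2*N/(4 + N))
((z(-5)*(-48) - 74) + 10232)*(28153 + 9335) = (((2*(-5)/(4 - 5))*(-48) - 74) + 10232)*(28153 + 9335) = (((2*(-5)/(-1))*(-48) - 74) + 10232)*37488 = (((2*(-5)*(-1))*(-48) - 74) + 10232)*37488 = ((10*(-48) - 74) + 10232)*37488 = ((-480 - 74) + 10232)*37488 = (-554 + 10232)*37488 = 9678*37488 = 362808864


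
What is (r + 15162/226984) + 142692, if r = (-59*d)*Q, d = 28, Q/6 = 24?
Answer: -10803976851/113492 ≈ -95196.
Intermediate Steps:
Q = 144 (Q = 6*24 = 144)
r = -237888 (r = -59*28*144 = -1652*144 = -237888)
(r + 15162/226984) + 142692 = (-237888 + 15162/226984) + 142692 = (-237888 + 15162*(1/226984)) + 142692 = (-237888 + 7581/113492) + 142692 = -26998377315/113492 + 142692 = -10803976851/113492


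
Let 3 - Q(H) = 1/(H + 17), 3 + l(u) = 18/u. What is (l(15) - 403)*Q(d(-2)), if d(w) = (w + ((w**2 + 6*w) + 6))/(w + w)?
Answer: -53636/45 ≈ -1191.9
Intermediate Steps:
l(u) = -3 + 18/u
d(w) = (6 + w**2 + 7*w)/(2*w) (d(w) = (w + (6 + w**2 + 6*w))/((2*w)) = (6 + w**2 + 7*w)*(1/(2*w)) = (6 + w**2 + 7*w)/(2*w))
Q(H) = 3 - 1/(17 + H) (Q(H) = 3 - 1/(H + 17) = 3 - 1/(17 + H))
(l(15) - 403)*Q(d(-2)) = ((-3 + 18/15) - 403)*((50 + 3*((1/2)*(6 - 2*(7 - 2))/(-2)))/(17 + (1/2)*(6 - 2*(7 - 2))/(-2))) = ((-3 + 18*(1/15)) - 403)*((50 + 3*((1/2)*(-1/2)*(6 - 2*5)))/(17 + (1/2)*(-1/2)*(6 - 2*5))) = ((-3 + 6/5) - 403)*((50 + 3*((1/2)*(-1/2)*(6 - 10)))/(17 + (1/2)*(-1/2)*(6 - 10))) = (-9/5 - 403)*((50 + 3*((1/2)*(-1/2)*(-4)))/(17 + (1/2)*(-1/2)*(-4))) = -2024*(50 + 3*1)/(5*(17 + 1)) = -2024*(50 + 3)/(5*18) = -1012*53/45 = -2024/5*53/18 = -53636/45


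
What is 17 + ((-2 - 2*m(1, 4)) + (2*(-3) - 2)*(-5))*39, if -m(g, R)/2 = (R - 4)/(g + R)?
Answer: 1499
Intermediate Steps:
m(g, R) = -2*(-4 + R)/(R + g) (m(g, R) = -2*(R - 4)/(g + R) = -2*(-4 + R)/(R + g))
17 + ((-2 - 2*m(1, 4)) + (2*(-3) - 2)*(-5))*39 = 17 + ((-2 - 4*(4 - 1*4)/(4 + 1)) + (2*(-3) - 2)*(-5))*39 = 17 + ((-2 - 4*(4 - 4)/5) + (-6 - 2)*(-5))*39 = 17 + ((-2 - 4*0/5) - 8*(-5))*39 = 17 + ((-2 - 2*0) + 40)*39 = 17 + ((-2 + 0) + 40)*39 = 17 + (-2 + 40)*39 = 17 + 38*39 = 17 + 1482 = 1499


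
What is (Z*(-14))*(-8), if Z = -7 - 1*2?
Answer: -1008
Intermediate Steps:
Z = -9 (Z = -7 - 2 = -9)
(Z*(-14))*(-8) = -9*(-14)*(-8) = 126*(-8) = -1008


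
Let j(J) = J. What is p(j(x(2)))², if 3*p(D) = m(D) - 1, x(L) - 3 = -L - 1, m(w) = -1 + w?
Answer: 4/9 ≈ 0.44444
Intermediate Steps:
x(L) = 2 - L (x(L) = 3 + (-L - 1) = 3 + (-1 - L) = 2 - L)
p(D) = -⅔ + D/3 (p(D) = ((-1 + D) - 1)/3 = (-2 + D)/3 = -⅔ + D/3)
p(j(x(2)))² = (-⅔ + (2 - 1*2)/3)² = (-⅔ + (2 - 2)/3)² = (-⅔ + (⅓)*0)² = (-⅔ + 0)² = (-⅔)² = 4/9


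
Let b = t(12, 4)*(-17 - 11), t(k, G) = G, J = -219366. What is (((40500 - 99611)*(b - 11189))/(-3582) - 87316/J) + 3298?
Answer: -7997091719441/43653834 ≈ -1.8319e+5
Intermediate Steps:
b = -112 (b = 4*(-17 - 11) = 4*(-28) = -112)
(((40500 - 99611)*(b - 11189))/(-3582) - 87316/J) + 3298 = (((40500 - 99611)*(-112 - 11189))/(-3582) - 87316/(-219366)) + 3298 = (-59111*(-11301)*(-1/3582) - 87316*(-1/219366)) + 3298 = (668013411*(-1/3582) + 43658/109683) + 3298 = (-222671137/1194 + 43658/109683) + 3298 = -8141062063973/43653834 + 3298 = -7997091719441/43653834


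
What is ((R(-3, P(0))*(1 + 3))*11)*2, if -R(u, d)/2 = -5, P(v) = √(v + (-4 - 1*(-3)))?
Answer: 880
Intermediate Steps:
P(v) = √(-1 + v) (P(v) = √(v + (-4 + 3)) = √(v - 1) = √(-1 + v))
R(u, d) = 10 (R(u, d) = -2*(-5) = 10)
((R(-3, P(0))*(1 + 3))*11)*2 = ((10*(1 + 3))*11)*2 = ((10*4)*11)*2 = (40*11)*2 = 440*2 = 880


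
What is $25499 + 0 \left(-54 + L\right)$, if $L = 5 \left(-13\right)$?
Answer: $25499$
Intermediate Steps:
$L = -65$
$25499 + 0 \left(-54 + L\right) = 25499 + 0 \left(-54 - 65\right) = 25499 + 0 \left(-119\right) = 25499 + 0 = 25499$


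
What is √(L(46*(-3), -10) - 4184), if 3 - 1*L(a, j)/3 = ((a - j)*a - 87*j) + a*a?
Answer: 23*I*√221 ≈ 341.92*I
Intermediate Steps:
L(a, j) = 9 - 3*a² + 261*j - 3*a*(a - j) (L(a, j) = 9 - 3*(((a - j)*a - 87*j) + a*a) = 9 - 3*((a*(a - j) - 87*j) + a²) = 9 - 3*((-87*j + a*(a - j)) + a²) = 9 - 3*(a² - 87*j + a*(a - j)) = 9 + (-3*a² + 261*j - 3*a*(a - j)) = 9 - 3*a² + 261*j - 3*a*(a - j))
√(L(46*(-3), -10) - 4184) = √((9 - 6*(46*(-3))² + 261*(-10) + 3*(46*(-3))*(-10)) - 4184) = √((9 - 6*(-138)² - 2610 + 3*(-138)*(-10)) - 4184) = √((9 - 6*19044 - 2610 + 4140) - 4184) = √((9 - 114264 - 2610 + 4140) - 4184) = √(-112725 - 4184) = √(-116909) = 23*I*√221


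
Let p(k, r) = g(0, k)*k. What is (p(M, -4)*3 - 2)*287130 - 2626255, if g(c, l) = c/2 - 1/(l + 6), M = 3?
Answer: -3487645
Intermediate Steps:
g(c, l) = c/2 - 1/(6 + l) (g(c, l) = c*(1/2) - 1/(6 + l) = c/2 - 1/(6 + l))
p(k, r) = -k/(6 + k) (p(k, r) = ((-2 + 6*0 + 0*k)/(2*(6 + k)))*k = ((-2 + 0 + 0)/(2*(6 + k)))*k = ((1/2)*(-2)/(6 + k))*k = (-1/(6 + k))*k = -k/(6 + k))
(p(M, -4)*3 - 2)*287130 - 2626255 = (-1*3/(6 + 3)*3 - 2)*287130 - 2626255 = (-1*3/9*3 - 2)*287130 - 2626255 = (-1*3*1/9*3 - 2)*287130 - 2626255 = (-1/3*3 - 2)*287130 - 2626255 = (-1 - 2)*287130 - 2626255 = -3*287130 - 2626255 = -861390 - 2626255 = -3487645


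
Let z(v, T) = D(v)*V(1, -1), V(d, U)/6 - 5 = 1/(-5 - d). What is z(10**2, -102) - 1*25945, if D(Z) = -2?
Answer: -26003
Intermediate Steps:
V(d, U) = 30 + 6/(-5 - d) (V(d, U) = 30 + 6*(1/(-5 - d)) = 30 + 6/(-5 - d))
z(v, T) = -58 (z(v, T) = -12*(24 + 5*1)/(5 + 1) = -12*(24 + 5)/6 = -12*29/6 = -2*29 = -58)
z(10**2, -102) - 1*25945 = -58 - 1*25945 = -58 - 25945 = -26003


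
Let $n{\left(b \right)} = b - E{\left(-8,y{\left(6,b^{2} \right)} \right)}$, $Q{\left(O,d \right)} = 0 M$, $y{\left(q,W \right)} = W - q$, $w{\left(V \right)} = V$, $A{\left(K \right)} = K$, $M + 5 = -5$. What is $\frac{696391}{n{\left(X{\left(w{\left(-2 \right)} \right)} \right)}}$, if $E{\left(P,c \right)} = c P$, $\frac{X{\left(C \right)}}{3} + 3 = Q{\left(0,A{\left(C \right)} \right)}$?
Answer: $\frac{696391}{591} \approx 1178.3$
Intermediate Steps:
$M = -10$ ($M = -5 - 5 = -10$)
$Q{\left(O,d \right)} = 0$ ($Q{\left(O,d \right)} = 0 \left(-10\right) = 0$)
$X{\left(C \right)} = -9$ ($X{\left(C \right)} = -9 + 3 \cdot 0 = -9 + 0 = -9$)
$E{\left(P,c \right)} = P c$
$n{\left(b \right)} = -48 + b + 8 b^{2}$ ($n{\left(b \right)} = b - - 8 \left(b^{2} - 6\right) = b - - 8 \left(-6 + b^{2}\right) = b - \left(48 - 8 b^{2}\right) = b + \left(-48 + 8 b^{2}\right) = -48 + b + 8 b^{2}$)
$\frac{696391}{n{\left(X{\left(w{\left(-2 \right)} \right)} \right)}} = \frac{696391}{-48 - 9 + 8 \left(-9\right)^{2}} = \frac{696391}{-48 - 9 + 8 \cdot 81} = \frac{696391}{-48 - 9 + 648} = \frac{696391}{591}$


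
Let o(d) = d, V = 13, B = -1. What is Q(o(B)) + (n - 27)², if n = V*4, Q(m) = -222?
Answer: 403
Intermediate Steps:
n = 52 (n = 13*4 = 52)
Q(o(B)) + (n - 27)² = -222 + (52 - 27)² = -222 + 25² = -222 + 625 = 403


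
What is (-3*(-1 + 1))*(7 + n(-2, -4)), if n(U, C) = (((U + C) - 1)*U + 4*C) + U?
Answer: 0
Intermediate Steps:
n(U, C) = U + 4*C + U*(-1 + C + U) (n(U, C) = (((C + U) - 1)*U + 4*C) + U = ((-1 + C + U)*U + 4*C) + U = (U*(-1 + C + U) + 4*C) + U = (4*C + U*(-1 + C + U)) + U = U + 4*C + U*(-1 + C + U))
(-3*(-1 + 1))*(7 + n(-2, -4)) = (-3*(-1 + 1))*(7 + ((-2)² + 4*(-4) - 4*(-2))) = (-3*0)*(7 + (4 - 16 + 8)) = 0*(7 - 4) = 0*3 = 0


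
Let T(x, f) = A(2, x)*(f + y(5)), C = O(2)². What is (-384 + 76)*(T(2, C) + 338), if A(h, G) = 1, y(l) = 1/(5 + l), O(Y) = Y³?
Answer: -619234/5 ≈ -1.2385e+5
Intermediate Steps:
C = 64 (C = (2³)² = 8² = 64)
T(x, f) = ⅒ + f (T(x, f) = 1*(f + 1/(5 + 5)) = 1*(f + 1/10) = 1*(f + ⅒) = 1*(⅒ + f) = ⅒ + f)
(-384 + 76)*(T(2, C) + 338) = (-384 + 76)*((⅒ + 64) + 338) = -308*(641/10 + 338) = -308*4021/10 = -619234/5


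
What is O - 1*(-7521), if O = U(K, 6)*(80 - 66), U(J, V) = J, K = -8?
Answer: 7409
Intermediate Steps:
O = -112 (O = -8*(80 - 66) = -8*14 = -112)
O - 1*(-7521) = -112 - 1*(-7521) = -112 + 7521 = 7409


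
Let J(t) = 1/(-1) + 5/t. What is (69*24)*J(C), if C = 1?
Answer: 6624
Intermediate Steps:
J(t) = -1 + 5/t (J(t) = 1*(-1) + 5/t = -1 + 5/t)
(69*24)*J(C) = (69*24)*((5 - 1*1)/1) = 1656*(1*(5 - 1)) = 1656*(1*4) = 1656*4 = 6624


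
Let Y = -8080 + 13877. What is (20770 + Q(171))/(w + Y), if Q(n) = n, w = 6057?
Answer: 20941/11854 ≈ 1.7666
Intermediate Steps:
Y = 5797
(20770 + Q(171))/(w + Y) = (20770 + 171)/(6057 + 5797) = 20941/11854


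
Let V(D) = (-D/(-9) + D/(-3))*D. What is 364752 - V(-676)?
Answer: 4196720/9 ≈ 4.6630e+5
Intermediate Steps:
V(D) = -2*D²/9 (V(D) = (-D*(-⅑) + D*(-⅓))*D = (D/9 - D/3)*D = (-2*D/9)*D = -2*D²/9)
364752 - V(-676) = 364752 - (-2)*(-676)²/9 = 364752 - (-2)*456976/9 = 364752 - 1*(-913952/9) = 364752 + 913952/9 = 4196720/9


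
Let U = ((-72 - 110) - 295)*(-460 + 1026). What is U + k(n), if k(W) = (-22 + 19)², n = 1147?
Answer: -269973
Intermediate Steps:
k(W) = 9 (k(W) = (-3)² = 9)
U = -269982 (U = (-182 - 295)*566 = -477*566 = -269982)
U + k(n) = -269982 + 9 = -269973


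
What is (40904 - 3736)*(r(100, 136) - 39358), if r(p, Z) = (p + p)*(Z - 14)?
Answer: -555958944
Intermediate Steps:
r(p, Z) = 2*p*(-14 + Z) (r(p, Z) = (2*p)*(-14 + Z) = 2*p*(-14 + Z))
(40904 - 3736)*(r(100, 136) - 39358) = (40904 - 3736)*(2*100*(-14 + 136) - 39358) = 37168*(2*100*122 - 39358) = 37168*(24400 - 39358) = 37168*(-14958) = -555958944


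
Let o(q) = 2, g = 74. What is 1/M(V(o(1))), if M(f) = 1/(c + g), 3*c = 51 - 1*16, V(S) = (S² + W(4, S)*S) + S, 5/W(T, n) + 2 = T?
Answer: 257/3 ≈ 85.667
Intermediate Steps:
W(T, n) = 5/(-2 + T)
V(S) = S² + 7*S/2 (V(S) = (S² + (5/(-2 + 4))*S) + S = (S² + (5/2)*S) + S = (S² + (5*(½))*S) + S = (S² + 5*S/2) + S = S² + 7*S/2)
c = 35/3 (c = (51 - 1*16)/3 = (51 - 16)/3 = (⅓)*35 = 35/3 ≈ 11.667)
M(f) = 3/257 (M(f) = 1/(35/3 + 74) = 1/(257/3) = 3/257)
1/M(V(o(1))) = 1/(3/257) = 257/3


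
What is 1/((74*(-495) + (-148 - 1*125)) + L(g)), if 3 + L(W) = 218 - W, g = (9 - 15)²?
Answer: -1/36724 ≈ -2.7230e-5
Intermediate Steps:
g = 36 (g = (-6)² = 36)
L(W) = 215 - W (L(W) = -3 + (218 - W) = 215 - W)
1/((74*(-495) + (-148 - 1*125)) + L(g)) = 1/((74*(-495) + (-148 - 1*125)) + (215 - 1*36)) = 1/((-36630 + (-148 - 125)) + (215 - 36)) = 1/((-36630 - 273) + 179) = 1/(-36903 + 179) = 1/(-36724) = -1/36724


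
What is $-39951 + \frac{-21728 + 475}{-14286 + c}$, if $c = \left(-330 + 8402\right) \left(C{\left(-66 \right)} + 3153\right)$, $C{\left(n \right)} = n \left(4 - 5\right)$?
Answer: $- \frac{1037506796635}{25969482} \approx -39951.0$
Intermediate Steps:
$C{\left(n \right)} = - n$ ($C{\left(n \right)} = n \left(-1\right) = - n$)
$c = 25983768$ ($c = \left(-330 + 8402\right) \left(\left(-1\right) \left(-66\right) + 3153\right) = 8072 \left(66 + 3153\right) = 8072 \cdot 3219 = 25983768$)
$-39951 + \frac{-21728 + 475}{-14286 + c} = -39951 + \frac{-21728 + 475}{-14286 + 25983768} = -39951 - \frac{21253}{25969482} = - \frac{1037506796635}{25969482}$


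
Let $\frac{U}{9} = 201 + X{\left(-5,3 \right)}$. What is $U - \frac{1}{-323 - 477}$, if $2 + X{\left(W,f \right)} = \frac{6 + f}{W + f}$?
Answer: $\frac{1400401}{800} \approx 1750.5$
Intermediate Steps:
$X{\left(W,f \right)} = -2 + \frac{6 + f}{W + f}$
$U = \frac{3501}{2}$ ($U = 9 \left(201 + \frac{6 - 3 - -10}{-5 + 3}\right) = 9 \left(201 + \frac{6 - 3 + 10}{-2}\right) = 9 \left(201 - \frac{13}{2}\right) = 9 \cdot \frac{389}{2} = \frac{3501}{2} \approx 1750.5$)
$U - \frac{1}{-323 - 477} = \frac{3501}{2} - \frac{1}{-323 - 477} = \frac{3501}{2} - \frac{1}{-800} = \frac{3501}{2} - - \frac{1}{800} = \frac{3501}{2} + \frac{1}{800} = \frac{1400401}{800}$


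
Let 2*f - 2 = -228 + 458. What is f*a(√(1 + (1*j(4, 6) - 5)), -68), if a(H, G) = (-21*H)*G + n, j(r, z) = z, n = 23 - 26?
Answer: -348 + 165648*√2 ≈ 2.3391e+5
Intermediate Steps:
n = -3
f = 116 (f = 1 + (-228 + 458)/2 = 1 + (½)*230 = 1 + 115 = 116)
a(H, G) = -3 - 21*G*H (a(H, G) = (-21*H)*G - 3 = -21*G*H - 3 = -3 - 21*G*H)
f*a(√(1 + (1*j(4, 6) - 5)), -68) = 116*(-3 - 21*(-68)*√(1 + (1*6 - 5))) = 116*(-3 - 21*(-68)*√(1 + (6 - 5))) = 116*(-3 - 21*(-68)*√(1 + 1)) = 116*(-3 - 21*(-68)*√2) = 116*(-3 + 1428*√2) = -348 + 165648*√2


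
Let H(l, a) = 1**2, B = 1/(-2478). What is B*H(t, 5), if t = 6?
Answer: -1/2478 ≈ -0.00040355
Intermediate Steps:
B = -1/2478 ≈ -0.00040355
H(l, a) = 1
B*H(t, 5) = -1/2478*1 = -1/2478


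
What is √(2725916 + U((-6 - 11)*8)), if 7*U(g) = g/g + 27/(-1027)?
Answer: 6*√3913334371401/7189 ≈ 1651.0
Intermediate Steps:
U(g) = 1000/7189 (U(g) = (g/g + 27/(-1027))/7 = (1 + 27*(-1/1027))/7 = (1 - 27/1027)/7 = (⅐)*(1000/1027) = 1000/7189)
√(2725916 + U((-6 - 11)*8)) = √(2725916 + 1000/7189) = √(19596611124/7189) = 6*√3913334371401/7189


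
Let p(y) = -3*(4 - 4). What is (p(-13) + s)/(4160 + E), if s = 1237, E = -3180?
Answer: 1237/980 ≈ 1.2622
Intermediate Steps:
p(y) = 0 (p(y) = -3*0 = 0)
(p(-13) + s)/(4160 + E) = (0 + 1237)/(4160 - 3180) = 1237/980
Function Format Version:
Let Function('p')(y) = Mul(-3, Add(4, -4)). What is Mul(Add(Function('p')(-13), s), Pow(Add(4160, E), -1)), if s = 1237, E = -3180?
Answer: Rational(1237, 980) ≈ 1.2622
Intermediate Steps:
Function('p')(y) = 0 (Function('p')(y) = Mul(-3, 0) = 0)
Mul(Add(Function('p')(-13), s), Pow(Add(4160, E), -1)) = Mul(Add(0, 1237), Pow(Add(4160, -3180), -1)) = Mul(1237, Pow(980, -1)) = Mul(1237, Rational(1, 980)) = Rational(1237, 980)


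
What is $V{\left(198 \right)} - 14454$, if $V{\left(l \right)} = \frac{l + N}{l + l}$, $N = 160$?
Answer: $- \frac{2861713}{198} \approx -14453.0$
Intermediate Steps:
$V{\left(l \right)} = \frac{160 + l}{2 l}$ ($V{\left(l \right)} = \frac{l + 160}{l + l} = \frac{160 + l}{2 l}$)
$V{\left(198 \right)} - 14454 = \frac{160 + 198}{2 \cdot 198} - 14454 = \frac{1}{2} \cdot \frac{1}{198} \cdot 358 - 14454 = \frac{179}{198} - 14454 = - \frac{2861713}{198}$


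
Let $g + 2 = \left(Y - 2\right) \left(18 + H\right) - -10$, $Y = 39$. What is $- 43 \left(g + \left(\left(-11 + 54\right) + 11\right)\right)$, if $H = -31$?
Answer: $18017$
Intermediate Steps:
$g = -473$ ($g = -2 + \left(\left(39 - 2\right) \left(18 - 31\right) - -10\right) = -2 + \left(37 \left(-13\right) + 10\right) = -2 + \left(-481 + 10\right) = -2 - 471 = -473$)
$- 43 \left(g + \left(\left(-11 + 54\right) + 11\right)\right) = - 43 \left(-473 + \left(\left(-11 + 54\right) + 11\right)\right) = - 43 \left(-473 + \left(43 + 11\right)\right) = - 43 \left(-473 + 54\right) = \left(-43\right) \left(-419\right) = 18017$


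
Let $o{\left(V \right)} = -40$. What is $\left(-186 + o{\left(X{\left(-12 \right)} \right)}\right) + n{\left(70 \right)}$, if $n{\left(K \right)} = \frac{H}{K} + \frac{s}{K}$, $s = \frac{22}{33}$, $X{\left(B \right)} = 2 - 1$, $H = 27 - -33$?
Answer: $- \frac{3377}{15} \approx -225.13$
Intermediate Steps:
$H = 60$ ($H = 27 + 33 = 60$)
$X{\left(B \right)} = 1$ ($X{\left(B \right)} = 2 - 1 = 1$)
$s = \frac{2}{3}$ ($s = 22 \cdot \frac{1}{33} = \frac{2}{3} \approx 0.66667$)
$n{\left(K \right)} = \frac{182}{3 K}$ ($n{\left(K \right)} = \frac{60}{K} + \frac{2}{3 K} = \frac{182}{3 K}$)
$\left(-186 + o{\left(X{\left(-12 \right)} \right)}\right) + n{\left(70 \right)} = \left(-186 - 40\right) + \frac{182}{3 \cdot 70} = -226 + \frac{182}{3} \cdot \frac{1}{70} = -226 + \frac{13}{15} = - \frac{3377}{15}$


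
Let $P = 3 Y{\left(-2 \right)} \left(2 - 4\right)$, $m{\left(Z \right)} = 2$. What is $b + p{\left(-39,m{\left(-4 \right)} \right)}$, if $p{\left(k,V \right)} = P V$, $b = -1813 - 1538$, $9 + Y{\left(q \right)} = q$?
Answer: $-3219$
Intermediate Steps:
$Y{\left(q \right)} = -9 + q$
$b = -3351$
$P = 66$ ($P = 3 \left(-9 - 2\right) \left(2 - 4\right) = 3 \left(-11\right) \left(2 - 4\right) = \left(-33\right) \left(-2\right) = 66$)
$p{\left(k,V \right)} = 66 V$
$b + p{\left(-39,m{\left(-4 \right)} \right)} = -3351 + 66 \cdot 2 = -3351 + 132 = -3219$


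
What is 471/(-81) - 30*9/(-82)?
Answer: -2792/1107 ≈ -2.5221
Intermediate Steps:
471/(-81) - 30*9/(-82) = 471*(-1/81) - 270*(-1/82) = -157/27 + 135/41 = -2792/1107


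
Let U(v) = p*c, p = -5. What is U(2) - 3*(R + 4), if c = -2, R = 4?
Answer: -14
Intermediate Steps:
U(v) = 10 (U(v) = -5*(-2) = 10)
U(2) - 3*(R + 4) = 10 - 3*(4 + 4) = 10 - 3*8 = 10 - 24 = -14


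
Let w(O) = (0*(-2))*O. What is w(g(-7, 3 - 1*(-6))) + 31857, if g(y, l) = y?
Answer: 31857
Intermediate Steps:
w(O) = 0 (w(O) = 0*O = 0)
w(g(-7, 3 - 1*(-6))) + 31857 = 0 + 31857 = 31857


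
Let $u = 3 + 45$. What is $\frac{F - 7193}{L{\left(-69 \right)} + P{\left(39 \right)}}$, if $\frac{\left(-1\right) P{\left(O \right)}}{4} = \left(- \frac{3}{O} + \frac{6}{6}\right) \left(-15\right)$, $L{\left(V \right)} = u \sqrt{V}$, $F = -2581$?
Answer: $- \frac{105885}{31696} + \frac{91767 i \sqrt{69}}{31696} \approx -3.3406 + 24.05 i$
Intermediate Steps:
$u = 48$
$L{\left(V \right)} = 48 \sqrt{V}$
$P{\left(O \right)} = 60 - \frac{180}{O}$ ($P{\left(O \right)} = - 4 \left(- \frac{3}{O} + \frac{6}{6}\right) \left(-15\right) = - 4 \left(- \frac{3}{O} + 6 \cdot \frac{1}{6}\right) \left(-15\right) = - 4 \left(- \frac{3}{O} + 1\right) \left(-15\right) = - 4 \left(1 - \frac{3}{O}\right) \left(-15\right) = - 4 \left(-15 + \frac{45}{O}\right) = 60 - \frac{180}{O}$)
$\frac{F - 7193}{L{\left(-69 \right)} + P{\left(39 \right)}} = \frac{-2581 - 7193}{48 \sqrt{-69} + \left(60 - \frac{180}{39}\right)} = - \frac{9774}{48 i \sqrt{69} + \left(60 - \frac{60}{13}\right)} = - \frac{9774}{48 i \sqrt{69} + \frac{720}{13}} = - \frac{9774}{\frac{720}{13} + 48 i \sqrt{69}}$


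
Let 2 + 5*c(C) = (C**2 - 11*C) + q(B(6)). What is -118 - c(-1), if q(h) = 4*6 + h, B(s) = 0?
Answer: -624/5 ≈ -124.80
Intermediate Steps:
q(h) = 24 + h
c(C) = 22/5 - 11*C/5 + C**2/5 (c(C) = -2/5 + ((C**2 - 11*C) + (24 + 0))/5 = -2/5 + ((C**2 - 11*C) + 24)/5 = -2/5 + (24 + C**2 - 11*C)/5 = -2/5 + (24/5 - 11*C/5 + C**2/5) = 22/5 - 11*C/5 + C**2/5)
-118 - c(-1) = -118 - (22/5 - 11/5*(-1) + (1/5)*(-1)**2) = -118 - (22/5 + 11/5 + (1/5)*1) = -118 - (22/5 + 11/5 + 1/5) = -118 - 1*34/5 = -118 - 34/5 = -624/5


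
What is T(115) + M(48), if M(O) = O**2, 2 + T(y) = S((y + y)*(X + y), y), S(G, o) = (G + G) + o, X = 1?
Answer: 55777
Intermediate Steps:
S(G, o) = o + 2*G (S(G, o) = 2*G + o = o + 2*G)
T(y) = -2 + y + 4*y*(1 + y) (T(y) = -2 + (y + 2*((y + y)*(1 + y))) = -2 + (y + 2*((2*y)*(1 + y))) = -2 + (y + 2*(2*y*(1 + y))) = -2 + (y + 4*y*(1 + y)) = -2 + y + 4*y*(1 + y))
T(115) + M(48) = (-2 + 115 + 4*115*(1 + 115)) + 48**2 = (-2 + 115 + 4*115*116) + 2304 = (-2 + 115 + 53360) + 2304 = 53473 + 2304 = 55777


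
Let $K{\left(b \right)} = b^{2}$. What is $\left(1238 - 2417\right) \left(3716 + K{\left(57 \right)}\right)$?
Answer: $-8211735$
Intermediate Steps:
$\left(1238 - 2417\right) \left(3716 + K{\left(57 \right)}\right) = \left(1238 - 2417\right) \left(3716 + 57^{2}\right) = - 1179 \left(3716 + 3249\right) = \left(-1179\right) 6965 = -8211735$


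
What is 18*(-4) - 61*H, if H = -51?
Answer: 3039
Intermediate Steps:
18*(-4) - 61*H = 18*(-4) - 61*(-51) = -72 + 3111 = 3039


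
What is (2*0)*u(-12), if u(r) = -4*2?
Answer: 0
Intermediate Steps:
u(r) = -8
(2*0)*u(-12) = (2*0)*(-8) = 0*(-8) = 0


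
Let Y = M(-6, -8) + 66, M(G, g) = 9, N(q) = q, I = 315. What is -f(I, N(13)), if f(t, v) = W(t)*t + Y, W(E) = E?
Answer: -99300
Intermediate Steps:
Y = 75 (Y = 9 + 66 = 75)
f(t, v) = 75 + t² (f(t, v) = t*t + 75 = t² + 75 = 75 + t²)
-f(I, N(13)) = -(75 + 315²) = -(75 + 99225) = -1*99300 = -99300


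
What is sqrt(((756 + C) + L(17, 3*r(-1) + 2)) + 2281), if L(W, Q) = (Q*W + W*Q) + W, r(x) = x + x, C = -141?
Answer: sqrt(2777) ≈ 52.697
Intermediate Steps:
r(x) = 2*x
L(W, Q) = W + 2*Q*W (L(W, Q) = (Q*W + Q*W) + W = 2*Q*W + W = W + 2*Q*W)
sqrt(((756 + C) + L(17, 3*r(-1) + 2)) + 2281) = sqrt(((756 - 141) + 17*(1 + 2*(3*(2*(-1)) + 2))) + 2281) = sqrt((615 + 17*(1 + 2*(3*(-2) + 2))) + 2281) = sqrt((615 + 17*(1 + 2*(-6 + 2))) + 2281) = sqrt((615 + 17*(1 + 2*(-4))) + 2281) = sqrt((615 + 17*(1 - 8)) + 2281) = sqrt((615 + 17*(-7)) + 2281) = sqrt((615 - 119) + 2281) = sqrt(496 + 2281) = sqrt(2777)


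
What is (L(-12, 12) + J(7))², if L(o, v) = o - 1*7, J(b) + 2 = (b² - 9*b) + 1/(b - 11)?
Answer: 19881/16 ≈ 1242.6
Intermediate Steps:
J(b) = -2 + b² + 1/(-11 + b) - 9*b (J(b) = -2 + ((b² - 9*b) + 1/(b - 11)) = -2 + ((b² - 9*b) + 1/(-11 + b)) = -2 + (b² + 1/(-11 + b) - 9*b) = -2 + b² + 1/(-11 + b) - 9*b)
L(o, v) = -7 + o (L(o, v) = o - 7 = -7 + o)
(L(-12, 12) + J(7))² = ((-7 - 12) + (23 + 7³ - 20*7² + 97*7)/(-11 + 7))² = (-19 + (23 + 343 - 20*49 + 679)/(-4))² = (-19 - (23 + 343 - 980 + 679)/4)² = (-19 - ¼*65)² = (-19 - 65/4)² = (-141/4)² = 19881/16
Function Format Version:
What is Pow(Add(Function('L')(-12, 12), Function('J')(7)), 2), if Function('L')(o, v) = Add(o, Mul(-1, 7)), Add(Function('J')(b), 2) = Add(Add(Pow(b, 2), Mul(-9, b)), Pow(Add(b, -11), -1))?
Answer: Rational(19881, 16) ≈ 1242.6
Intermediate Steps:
Function('J')(b) = Add(-2, Pow(b, 2), Pow(Add(-11, b), -1), Mul(-9, b)) (Function('J')(b) = Add(-2, Add(Add(Pow(b, 2), Mul(-9, b)), Pow(Add(b, -11), -1))) = Add(-2, Add(Add(Pow(b, 2), Mul(-9, b)), Pow(Add(-11, b), -1))) = Add(-2, Add(Pow(b, 2), Pow(Add(-11, b), -1), Mul(-9, b))) = Add(-2, Pow(b, 2), Pow(Add(-11, b), -1), Mul(-9, b)))
Function('L')(o, v) = Add(-7, o) (Function('L')(o, v) = Add(o, -7) = Add(-7, o))
Pow(Add(Function('L')(-12, 12), Function('J')(7)), 2) = Pow(Add(Add(-7, -12), Mul(Pow(Add(-11, 7), -1), Add(23, Pow(7, 3), Mul(-20, Pow(7, 2)), Mul(97, 7)))), 2) = Pow(Add(-19, Mul(Pow(-4, -1), Add(23, 343, Mul(-20, 49), 679))), 2) = Pow(Add(-19, Mul(Rational(-1, 4), Add(23, 343, -980, 679))), 2) = Pow(Add(-19, Mul(Rational(-1, 4), 65)), 2) = Pow(Add(-19, Rational(-65, 4)), 2) = Pow(Rational(-141, 4), 2) = Rational(19881, 16)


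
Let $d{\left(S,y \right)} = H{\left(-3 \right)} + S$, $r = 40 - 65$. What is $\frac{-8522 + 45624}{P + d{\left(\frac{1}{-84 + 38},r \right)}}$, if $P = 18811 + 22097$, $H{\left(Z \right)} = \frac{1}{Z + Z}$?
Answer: $\frac{2560038}{2822639} \approx 0.90697$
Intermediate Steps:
$H{\left(Z \right)} = \frac{1}{2 Z}$
$r = -25$ ($r = 40 - 65 = -25$)
$P = 40908$
$d{\left(S,y \right)} = - \frac{1}{6} + S$ ($d{\left(S,y \right)} = \frac{1}{2 \left(-3\right)} + S = \frac{1}{2} \left(- \frac{1}{3}\right) + S = - \frac{1}{6} + S$)
$\frac{-8522 + 45624}{P + d{\left(\frac{1}{-84 + 38},r \right)}} = \frac{-8522 + 45624}{40908 - \left(\frac{1}{6} - \frac{1}{-84 + 38}\right)} = \frac{37102}{40908 - \left(\frac{1}{6} - \frac{1}{-46}\right)} = \frac{37102}{40908 - \frac{13}{69}} = \frac{37102}{\frac{2822639}{69}} = 37102 \cdot \frac{69}{2822639} = \frac{2560038}{2822639}$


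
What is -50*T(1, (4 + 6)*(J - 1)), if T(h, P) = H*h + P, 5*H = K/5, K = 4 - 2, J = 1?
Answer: -4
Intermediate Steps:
K = 2
H = 2/25 (H = (2/5)/5 = (2*(⅕))/5 = (⅕)*(⅖) = 2/25 ≈ 0.080000)
T(h, P) = P + 2*h/25 (T(h, P) = 2*h/25 + P = P + 2*h/25)
-50*T(1, (4 + 6)*(J - 1)) = -50*((4 + 6)*(1 - 1) + (2/25)*1) = -50*(10*0 + 2/25) = -50*(0 + 2/25) = -50*2/25 = -4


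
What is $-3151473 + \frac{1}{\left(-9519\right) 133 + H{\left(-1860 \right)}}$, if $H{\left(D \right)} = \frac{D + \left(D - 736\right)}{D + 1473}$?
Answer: $- \frac{1544057871344076}{489947993} \approx -3.1515 \cdot 10^{6}$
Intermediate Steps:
$H{\left(D \right)} = \frac{-736 + 2 D}{1473 + D}$ ($H{\left(D \right)} = \frac{D + \left(D - 736\right)}{1473 + D} = \frac{D + \left(-736 + D\right)}{1473 + D} = \frac{-736 + 2 D}{1473 + D}$)
$-3151473 + \frac{1}{\left(-9519\right) 133 + H{\left(-1860 \right)}} = -3151473 + \frac{1}{\left(-9519\right) 133 + \frac{2 \left(-368 - 1860\right)}{1473 - 1860}} = -3151473 + \frac{1}{-1266027 + 2 \frac{1}{-387} \left(-2228\right)} = -3151473 + \frac{1}{-1266027 + 2 \left(- \frac{1}{387}\right) \left(-2228\right)} = -3151473 + \frac{1}{-1266027 + \frac{4456}{387}} = -3151473 + \frac{1}{- \frac{489947993}{387}} = -3151473 - \frac{387}{489947993} = - \frac{1544057871344076}{489947993}$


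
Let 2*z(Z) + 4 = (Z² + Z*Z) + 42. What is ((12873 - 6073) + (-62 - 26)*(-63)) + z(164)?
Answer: 39259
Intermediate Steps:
z(Z) = 19 + Z² (z(Z) = -2 + ((Z² + Z*Z) + 42)/2 = -2 + ((Z² + Z²) + 42)/2 = -2 + (2*Z² + 42)/2 = -2 + (42 + 2*Z²)/2 = -2 + (21 + Z²) = 19 + Z²)
((12873 - 6073) + (-62 - 26)*(-63)) + z(164) = ((12873 - 6073) + (-62 - 26)*(-63)) + (19 + 164²) = (6800 - 88*(-63)) + (19 + 26896) = (6800 + 5544) + 26915 = 12344 + 26915 = 39259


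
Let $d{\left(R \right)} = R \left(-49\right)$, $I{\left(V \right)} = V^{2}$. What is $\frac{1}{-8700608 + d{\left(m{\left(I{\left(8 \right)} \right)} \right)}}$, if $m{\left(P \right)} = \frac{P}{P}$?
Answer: $- \frac{1}{8700657} \approx -1.1493 \cdot 10^{-7}$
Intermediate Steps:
$m{\left(P \right)} = 1$
$d{\left(R \right)} = - 49 R$
$\frac{1}{-8700608 + d{\left(m{\left(I{\left(8 \right)} \right)} \right)}} = \frac{1}{-8700608 - 49} = \frac{1}{-8700657} = - \frac{1}{8700657}$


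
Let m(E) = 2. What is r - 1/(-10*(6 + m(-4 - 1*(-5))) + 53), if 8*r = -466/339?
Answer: -1645/12204 ≈ -0.13479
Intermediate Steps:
r = -233/1356 (r = (-466/339)/8 = (-466*1/339)/8 = (⅛)*(-466/339) = -233/1356 ≈ -0.17183)
r - 1/(-10*(6 + m(-4 - 1*(-5))) + 53) = -233/1356 - 1/(-10*(6 + 2) + 53) = -233/1356 - 1/(-10*8 + 53) = -233/1356 - 1/(-80 + 53) = -233/1356 - 1/(-27) = -233/1356 - 1*(-1/27) = -233/1356 + 1/27 = -1645/12204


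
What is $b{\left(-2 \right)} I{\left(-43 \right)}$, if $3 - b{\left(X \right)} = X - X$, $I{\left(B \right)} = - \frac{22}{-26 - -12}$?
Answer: $\frac{33}{7} \approx 4.7143$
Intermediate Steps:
$I{\left(B \right)} = \frac{11}{7}$ ($I{\left(B \right)} = - \frac{22}{-26 + 12} = - \frac{22}{-14} = \left(-22\right) \left(- \frac{1}{14}\right) = \frac{11}{7}$)
$b{\left(X \right)} = 3$ ($b{\left(X \right)} = 3 - \left(X - X\right) = 3 - 0 = 3 + 0 = 3$)
$b{\left(-2 \right)} I{\left(-43 \right)} = 3 \cdot \frac{11}{7} = \frac{33}{7}$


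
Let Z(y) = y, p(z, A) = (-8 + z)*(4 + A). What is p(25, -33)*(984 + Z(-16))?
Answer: -477224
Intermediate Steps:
p(25, -33)*(984 + Z(-16)) = (-32 - 8*(-33) + 4*25 - 33*25)*(984 - 16) = (-32 + 264 + 100 - 825)*968 = -493*968 = -477224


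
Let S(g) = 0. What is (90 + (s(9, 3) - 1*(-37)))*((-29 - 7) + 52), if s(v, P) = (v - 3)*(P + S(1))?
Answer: 2320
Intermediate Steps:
s(v, P) = P*(-3 + v) (s(v, P) = (v - 3)*(P + 0) = (-3 + v)*P = P*(-3 + v))
(90 + (s(9, 3) - 1*(-37)))*((-29 - 7) + 52) = (90 + (3*(-3 + 9) - 1*(-37)))*((-29 - 7) + 52) = (90 + (3*6 + 37))*(-36 + 52) = (90 + (18 + 37))*16 = (90 + 55)*16 = 145*16 = 2320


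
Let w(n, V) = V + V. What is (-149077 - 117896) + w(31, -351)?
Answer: -267675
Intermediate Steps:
w(n, V) = 2*V
(-149077 - 117896) + w(31, -351) = (-149077 - 117896) + 2*(-351) = -266973 - 702 = -267675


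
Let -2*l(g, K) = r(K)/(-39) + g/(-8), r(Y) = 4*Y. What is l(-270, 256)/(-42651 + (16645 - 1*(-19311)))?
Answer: 1169/2088840 ≈ 0.00055964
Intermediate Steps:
l(g, K) = g/16 + 2*K/39 (l(g, K) = -((4*K)/(-39) + g/(-8))/2 = -((4*K)*(-1/39) + g*(-⅛))/2 = -(-4*K/39 - g/8)/2 = g/16 + 2*K/39)
l(-270, 256)/(-42651 + (16645 - 1*(-19311))) = ((1/16)*(-270) + (2/39)*256)/(-42651 + (16645 - 1*(-19311))) = (-135/8 + 512/39)/(-42651 + (16645 + 19311)) = -1169/(312*(-42651 + 35956)) = -1169/312/(-6695) = -1169/312*(-1/6695) = 1169/2088840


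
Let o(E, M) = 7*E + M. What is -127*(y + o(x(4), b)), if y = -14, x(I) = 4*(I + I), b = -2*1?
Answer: -26416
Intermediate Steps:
b = -2
x(I) = 8*I (x(I) = 4*(2*I) = 8*I)
o(E, M) = M + 7*E
-127*(y + o(x(4), b)) = -127*(-14 + (-2 + 7*(8*4))) = -127*(-14 + (-2 + 7*32)) = -127*(-14 + (-2 + 224)) = -127*(-14 + 222) = -127*208 = -26416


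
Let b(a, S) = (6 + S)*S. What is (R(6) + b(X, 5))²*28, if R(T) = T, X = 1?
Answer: 104188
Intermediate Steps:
b(a, S) = S*(6 + S)
(R(6) + b(X, 5))²*28 = (6 + 5*(6 + 5))²*28 = (6 + 5*11)²*28 = (6 + 55)²*28 = 61²*28 = 3721*28 = 104188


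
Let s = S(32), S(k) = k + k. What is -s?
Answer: -64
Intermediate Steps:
S(k) = 2*k
s = 64 (s = 2*32 = 64)
-s = -1*64 = -64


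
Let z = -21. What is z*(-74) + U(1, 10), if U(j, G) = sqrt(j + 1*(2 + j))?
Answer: 1556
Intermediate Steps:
U(j, G) = sqrt(2 + 2*j) (U(j, G) = sqrt(j + (2 + j)) = sqrt(2 + 2*j))
z*(-74) + U(1, 10) = -21*(-74) + sqrt(2 + 2*1) = 1554 + sqrt(2 + 2) = 1554 + sqrt(4) = 1554 + 2 = 1556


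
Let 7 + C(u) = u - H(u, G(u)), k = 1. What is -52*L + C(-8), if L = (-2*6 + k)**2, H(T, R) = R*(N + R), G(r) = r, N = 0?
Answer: -6371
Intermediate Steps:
H(T, R) = R**2 (H(T, R) = R*(0 + R) = R*R = R**2)
C(u) = -7 + u - u**2 (C(u) = -7 + (u - u**2) = -7 + u - u**2)
L = 121 (L = (-2*6 + 1)**2 = (-12 + 1)**2 = (-11)**2 = 121)
-52*L + C(-8) = -52*121 + (-7 - 8 - 1*(-8)**2) = -6292 + (-7 - 8 - 1*64) = -6292 + (-7 - 8 - 64) = -6292 - 79 = -6371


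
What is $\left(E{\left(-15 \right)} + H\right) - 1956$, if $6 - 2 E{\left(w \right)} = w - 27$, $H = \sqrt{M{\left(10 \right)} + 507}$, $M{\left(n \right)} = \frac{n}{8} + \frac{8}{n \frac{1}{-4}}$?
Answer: $-1932 + \frac{\sqrt{50505}}{10} \approx -1909.5$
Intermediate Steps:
$M{\left(n \right)} = - \frac{32}{n} + \frac{n}{8}$ ($M{\left(n \right)} = n \frac{1}{8} + \frac{8}{n \left(- \frac{1}{4}\right)} = \frac{n}{8} + \frac{8}{\left(- \frac{1}{4}\right) n} = \frac{n}{8} + 8 \left(- \frac{4}{n}\right) = \frac{n}{8} - \frac{32}{n} = - \frac{32}{n} + \frac{n}{8}$)
$H = \frac{\sqrt{50505}}{10}$ ($H = \sqrt{\left(- \frac{32}{10} + \frac{1}{8} \cdot 10\right) + 507} = \sqrt{\left(\left(-32\right) \frac{1}{10} + \frac{5}{4}\right) + 507} = \sqrt{\left(- \frac{16}{5} + \frac{5}{4}\right) + 507} = \sqrt{- \frac{39}{20} + 507} = \sqrt{\frac{10101}{20}} = \frac{\sqrt{50505}}{10} \approx 22.473$)
$E{\left(w \right)} = \frac{33}{2} - \frac{w}{2}$ ($E{\left(w \right)} = 3 - \frac{w - 27}{2} = 3 - \frac{-27 + w}{2} = 3 - \left(- \frac{27}{2} + \frac{w}{2}\right) = \frac{33}{2} - \frac{w}{2}$)
$\left(E{\left(-15 \right)} + H\right) - 1956 = \left(\left(\frac{33}{2} - - \frac{15}{2}\right) + \frac{\sqrt{50505}}{10}\right) - 1956 = \left(\left(\frac{33}{2} + \frac{15}{2}\right) + \frac{\sqrt{50505}}{10}\right) - 1956 = \left(24 + \frac{\sqrt{50505}}{10}\right) - 1956 = -1932 + \frac{\sqrt{50505}}{10}$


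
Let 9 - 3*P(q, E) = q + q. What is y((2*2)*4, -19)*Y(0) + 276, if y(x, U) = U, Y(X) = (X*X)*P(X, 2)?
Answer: 276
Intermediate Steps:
P(q, E) = 3 - 2*q/3 (P(q, E) = 3 - (q + q)/3 = 3 - 2*q/3)
Y(X) = X²*(3 - 2*X/3) (Y(X) = (X*X)*(3 - 2*X/3) = X²*(3 - 2*X/3))
y((2*2)*4, -19)*Y(0) + 276 = -19*0²*(9 - 2*0)/3 + 276 = -19*0*(9 + 0)/3 + 276 = -19*0*9/3 + 276 = -19*0 + 276 = 0 + 276 = 276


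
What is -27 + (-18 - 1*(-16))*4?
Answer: -35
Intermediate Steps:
-27 + (-18 - 1*(-16))*4 = -27 + (-18 + 16)*4 = -27 - 2*4 = -27 - 8 = -35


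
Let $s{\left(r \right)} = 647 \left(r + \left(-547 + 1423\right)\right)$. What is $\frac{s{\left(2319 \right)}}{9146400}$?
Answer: $\frac{137811}{609760} \approx 0.22601$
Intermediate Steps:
$s{\left(r \right)} = 566772 + 647 r$ ($s{\left(r \right)} = 647 \left(r + 876\right) = 647 \left(876 + r\right) = 566772 + 647 r$)
$\frac{s{\left(2319 \right)}}{9146400} = \frac{566772 + 647 \cdot 2319}{9146400} = \left(566772 + 1500393\right) \frac{1}{9146400} = 2067165 \cdot \frac{1}{9146400} = \frac{137811}{609760}$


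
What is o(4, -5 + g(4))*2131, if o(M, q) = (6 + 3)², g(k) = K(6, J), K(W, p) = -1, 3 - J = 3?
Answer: 172611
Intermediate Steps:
J = 0 (J = 3 - 1*3 = 3 - 3 = 0)
g(k) = -1
o(M, q) = 81 (o(M, q) = 9² = 81)
o(4, -5 + g(4))*2131 = 81*2131 = 172611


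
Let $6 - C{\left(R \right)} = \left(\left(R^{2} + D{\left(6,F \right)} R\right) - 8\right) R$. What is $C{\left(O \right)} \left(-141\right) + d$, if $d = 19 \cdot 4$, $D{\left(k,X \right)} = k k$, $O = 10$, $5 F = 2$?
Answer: $636550$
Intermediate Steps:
$F = \frac{2}{5}$ ($F = \frac{1}{5} \cdot 2 = \frac{2}{5} \approx 0.4$)
$D{\left(k,X \right)} = k^{2}$
$d = 76$
$C{\left(R \right)} = 6 - R \left(-8 + R^{2} + 36 R\right)$ ($C{\left(R \right)} = 6 - \left(\left(R^{2} + 6^{2} R\right) - 8\right) R = 6 - \left(\left(R^{2} + 36 R\right) - 8\right) R = 6 - \left(-8 + R^{2} + 36 R\right) R = 6 - R \left(-8 + R^{2} + 36 R\right)$)
$C{\left(O \right)} \left(-141\right) + d = \left(6 - 10^{3} - 36 \cdot 10^{2} + 8 \cdot 10\right) \left(-141\right) + 76 = \left(6 - 1000 - 3600 + 80\right) \left(-141\right) + 76 = \left(-4514\right) \left(-141\right) + 76 = 636474 + 76 = 636550$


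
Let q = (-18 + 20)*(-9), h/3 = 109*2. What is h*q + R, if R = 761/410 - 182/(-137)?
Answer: -661054363/56170 ≈ -11769.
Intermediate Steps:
h = 654 (h = 3*(109*2) = 3*218 = 654)
q = -18 (q = 2*(-9) = -18)
R = 178877/56170 (R = 761*(1/410) - 182*(-1/137) = 761/410 + 182/137 = 178877/56170 ≈ 3.1846)
h*q + R = 654*(-18) + 178877/56170 = -11772 + 178877/56170 = -661054363/56170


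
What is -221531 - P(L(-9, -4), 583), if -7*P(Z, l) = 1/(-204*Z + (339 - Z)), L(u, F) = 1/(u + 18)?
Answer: -4413340573/19922 ≈ -2.2153e+5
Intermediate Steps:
L(u, F) = 1/(18 + u)
P(Z, l) = -1/(7*(339 - 205*Z)) (P(Z, l) = -1/(7*(-204*Z + (339 - Z))) = -1/(7*(339 - 205*Z)))
-221531 - P(L(-9, -4), 583) = -221531 - 1/(7*(-339 + 205/(18 - 9))) = -221531 - 1/(7*(-339 + 205/9)) = -221531 - 1/(7*(-2846/9)) = -221531 - (-9)/(7*2846) = -221531 - 1*(-9/19922) = -221531 + 9/19922 = -4413340573/19922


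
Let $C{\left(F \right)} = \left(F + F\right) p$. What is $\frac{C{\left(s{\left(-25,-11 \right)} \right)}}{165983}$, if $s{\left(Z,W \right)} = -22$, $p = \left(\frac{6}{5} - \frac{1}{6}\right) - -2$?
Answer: $- \frac{2002}{2489745} \approx -0.0008041$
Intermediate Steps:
$p = \frac{91}{30}$ ($p = \left(6 \cdot \frac{1}{5} - \frac{1}{6}\right) + 2 = \left(\frac{6}{5} - \frac{1}{6}\right) + 2 = \frac{31}{30} + 2 = \frac{91}{30} \approx 3.0333$)
$C{\left(F \right)} = \frac{91 F}{15}$ ($C{\left(F \right)} = \left(F + F\right) \frac{91}{30} = 2 F \frac{91}{30} = \frac{91 F}{15}$)
$\frac{C{\left(s{\left(-25,-11 \right)} \right)}}{165983} = \frac{\frac{91}{15} \left(-22\right)}{165983} = \left(- \frac{2002}{15}\right) \frac{1}{165983} = - \frac{2002}{2489745}$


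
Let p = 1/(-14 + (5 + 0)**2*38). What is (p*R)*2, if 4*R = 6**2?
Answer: 9/209 ≈ 0.043062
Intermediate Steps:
p = 1/418 (p = (1/38)/(-14 + 5**2) = (1/38)/(-14 + 25) = (1/38)/11 = (1/11)*(1/38) = 1/418 ≈ 0.0023923)
R = 9 (R = (1/4)*6**2 = (1/4)*36 = 9)
(p*R)*2 = ((1/418)*9)*2 = (9/418)*2 = 9/209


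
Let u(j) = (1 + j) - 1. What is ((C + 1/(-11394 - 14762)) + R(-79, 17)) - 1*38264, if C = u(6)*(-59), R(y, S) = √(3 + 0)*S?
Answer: -1010092409/26156 + 17*√3 ≈ -38589.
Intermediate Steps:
u(j) = j
R(y, S) = S*√3 (R(y, S) = √3*S = S*√3)
C = -354 (C = 6*(-59) = -354)
((C + 1/(-11394 - 14762)) + R(-79, 17)) - 1*38264 = ((-354 + 1/(-11394 - 14762)) + 17*√3) - 1*38264 = ((-354 + 1/(-26156)) + 17*√3) - 38264 = ((-354 - 1/26156) + 17*√3) - 38264 = (-9259225/26156 + 17*√3) - 38264 = -1010092409/26156 + 17*√3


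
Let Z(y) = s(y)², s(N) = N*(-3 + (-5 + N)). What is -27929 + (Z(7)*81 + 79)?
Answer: -23881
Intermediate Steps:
s(N) = N*(-8 + N)
Z(y) = y²*(-8 + y)² (Z(y) = (y*(-8 + y))² = y²*(-8 + y)²)
-27929 + (Z(7)*81 + 79) = -27929 + ((7²*(-8 + 7)²)*81 + 79) = -27929 + ((49*(-1)²)*81 + 79) = -27929 + ((49*1)*81 + 79) = -27929 + (49*81 + 79) = -27929 + (3969 + 79) = -27929 + 4048 = -23881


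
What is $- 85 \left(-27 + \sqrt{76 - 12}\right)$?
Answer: $1615$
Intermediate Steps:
$- 85 \left(-27 + \sqrt{76 - 12}\right) = - 85 \left(-27 + \sqrt{64}\right) = - 85 \left(-27 + 8\right) = \left(-85\right) \left(-19\right) = 1615$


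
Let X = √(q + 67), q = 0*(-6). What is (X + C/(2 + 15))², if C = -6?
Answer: 19399/289 - 12*√67/17 ≈ 61.347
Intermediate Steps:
q = 0
X = √67 (X = √(0 + 67) = √67 ≈ 8.1853)
(X + C/(2 + 15))² = (√67 - 6/(2 + 15))² = (√67 - 6/17)² = (-6/17 + √67)²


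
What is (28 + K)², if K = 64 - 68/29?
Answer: 6760000/841 ≈ 8038.0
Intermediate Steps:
K = 1788/29 (K = 64 - 68/29 = 1788/29 ≈ 61.655)
(28 + K)² = (28 + 1788/29)² = (2600/29)² = 6760000/841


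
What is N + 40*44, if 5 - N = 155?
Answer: 1610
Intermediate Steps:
N = -150 (N = 5 - 1*155 = 5 - 155 = -150)
N + 40*44 = -150 + 40*44 = -150 + 1760 = 1610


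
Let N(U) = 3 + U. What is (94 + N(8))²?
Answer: 11025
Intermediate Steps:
(94 + N(8))² = (94 + (3 + 8))² = (94 + 11)² = 105² = 11025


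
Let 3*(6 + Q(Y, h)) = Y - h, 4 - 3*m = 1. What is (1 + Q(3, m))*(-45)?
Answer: 195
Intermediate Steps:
m = 1 (m = 4/3 - ⅓*1 = 4/3 - ⅓ = 1)
Q(Y, h) = -6 - h/3 + Y/3 (Q(Y, h) = -6 + (Y - h)/3 = -6 + (-h/3 + Y/3) = -6 - h/3 + Y/3)
(1 + Q(3, m))*(-45) = (1 + (-6 - ⅓*1 + (⅓)*3))*(-45) = (1 + (-6 - ⅓ + 1))*(-45) = (1 - 16/3)*(-45) = -13/3*(-45) = 195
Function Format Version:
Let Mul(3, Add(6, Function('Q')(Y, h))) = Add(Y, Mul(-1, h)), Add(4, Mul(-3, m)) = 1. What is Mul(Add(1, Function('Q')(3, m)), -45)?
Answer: 195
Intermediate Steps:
m = 1 (m = Add(Rational(4, 3), Mul(Rational(-1, 3), 1)) = Add(Rational(4, 3), Rational(-1, 3)) = 1)
Function('Q')(Y, h) = Add(-6, Mul(Rational(-1, 3), h), Mul(Rational(1, 3), Y)) (Function('Q')(Y, h) = Add(-6, Mul(Rational(1, 3), Add(Y, Mul(-1, h)))) = Add(-6, Add(Mul(Rational(-1, 3), h), Mul(Rational(1, 3), Y))) = Add(-6, Mul(Rational(-1, 3), h), Mul(Rational(1, 3), Y)))
Mul(Add(1, Function('Q')(3, m)), -45) = Mul(Add(1, Add(-6, Mul(Rational(-1, 3), 1), Mul(Rational(1, 3), 3))), -45) = Mul(Add(1, Add(-6, Rational(-1, 3), 1)), -45) = Mul(Add(1, Rational(-16, 3)), -45) = Mul(Rational(-13, 3), -45) = 195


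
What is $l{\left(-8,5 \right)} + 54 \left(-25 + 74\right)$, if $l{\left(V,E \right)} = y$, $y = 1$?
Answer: $2647$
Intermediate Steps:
$l{\left(V,E \right)} = 1$
$l{\left(-8,5 \right)} + 54 \left(-25 + 74\right) = 1 + 54 \left(-25 + 74\right) = 1 + 54 \cdot 49 = 1 + 2646 = 2647$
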